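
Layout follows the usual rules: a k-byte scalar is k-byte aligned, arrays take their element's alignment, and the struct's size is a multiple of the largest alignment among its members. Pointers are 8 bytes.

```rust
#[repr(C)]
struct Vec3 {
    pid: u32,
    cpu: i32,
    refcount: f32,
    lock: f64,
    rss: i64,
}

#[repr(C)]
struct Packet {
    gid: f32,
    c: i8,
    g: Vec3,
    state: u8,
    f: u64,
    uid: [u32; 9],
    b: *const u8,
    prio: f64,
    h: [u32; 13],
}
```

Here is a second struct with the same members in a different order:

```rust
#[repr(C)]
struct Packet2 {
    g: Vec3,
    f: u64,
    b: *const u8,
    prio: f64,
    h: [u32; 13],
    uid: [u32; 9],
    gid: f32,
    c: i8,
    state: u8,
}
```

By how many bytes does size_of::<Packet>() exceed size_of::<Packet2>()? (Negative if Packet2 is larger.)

16

Vec3: @0: pid [4B, align 4] → 4; @4: cpu [4B, align 4] → 8; @8: refcount [4B, align 4] → 12; +4 pad (align 8); @16: lock [8B, align 8] → 24; @24: rss [8B, align 8] → 32; size 32, align 8
@0: gid [4B, align 4] → 4
@4: c [1B, align 1] → 5
+3 pad (align 8)
@8: g [32B, align 8] → 40
@40: state [1B, align 1] → 41
+7 pad (align 8)
@48: f [8B, align 8] → 56
@56: uid [36B, align 4] → 92
+4 pad (align 8)
@96: b [8B, align 8] → 104
@104: prio [8B, align 8] → 112
@112: h [52B, align 4] → 164
+4 tail pad (align 8)
size 168, align 8
— Packet2 —
@0: g [32B, align 8] → 32
@32: f [8B, align 8] → 40
@40: b [8B, align 8] → 48
@48: prio [8B, align 8] → 56
@56: h [52B, align 4] → 108
@108: uid [36B, align 4] → 144
@144: gid [4B, align 4] → 148
@148: c [1B, align 1] → 149
@149: state [1B, align 1] → 150
+2 tail pad (align 8)
size 152, align 8
168 − 152 = 16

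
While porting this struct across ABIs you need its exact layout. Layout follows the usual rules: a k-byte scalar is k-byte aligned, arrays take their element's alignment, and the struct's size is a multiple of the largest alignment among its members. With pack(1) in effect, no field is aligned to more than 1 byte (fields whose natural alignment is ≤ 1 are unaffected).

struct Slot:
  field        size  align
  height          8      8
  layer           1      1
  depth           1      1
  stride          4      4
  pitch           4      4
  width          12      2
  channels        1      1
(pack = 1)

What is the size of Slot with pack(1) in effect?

31

0..8  height  (8B, 1-aligned)
8..9  layer  (1B, 1-aligned)
9..10  depth  (1B, 1-aligned)
10..14  stride  (4B, 1-aligned)
14..18  pitch  (4B, 1-aligned)
18..30  width  (12B, 1-aligned)
30..31  channels  (1B, 1-aligned)
sizeof = 31, alignof = 1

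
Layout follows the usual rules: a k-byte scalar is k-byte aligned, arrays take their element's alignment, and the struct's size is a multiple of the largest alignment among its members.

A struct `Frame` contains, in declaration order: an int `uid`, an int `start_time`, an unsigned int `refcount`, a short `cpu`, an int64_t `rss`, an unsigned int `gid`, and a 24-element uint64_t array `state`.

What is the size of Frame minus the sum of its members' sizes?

uid at 0 (size 4, align 4) → ends 4
start_time at 4 (size 4, align 4) → ends 8
refcount at 8 (size 4, align 4) → ends 12
cpu at 12 (size 2, align 2) → ends 14
pad 2 to align 8 for rss
rss at 16 (size 8, align 8) → ends 24
gid at 24 (size 4, align 4) → ends 28
pad 4 to align 8 for state
state at 32 (size 192, align 8) → ends 224
total 224 bytes, alignment 8
data bytes 218, size 224 → padding 6

6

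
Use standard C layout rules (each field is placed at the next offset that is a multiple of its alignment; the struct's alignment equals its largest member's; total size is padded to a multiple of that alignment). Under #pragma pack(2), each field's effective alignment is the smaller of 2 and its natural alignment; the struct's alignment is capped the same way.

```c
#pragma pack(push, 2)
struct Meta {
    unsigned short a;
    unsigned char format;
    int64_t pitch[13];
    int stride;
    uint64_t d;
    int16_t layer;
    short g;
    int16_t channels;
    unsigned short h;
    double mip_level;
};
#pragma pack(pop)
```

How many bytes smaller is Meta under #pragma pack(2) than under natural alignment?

natural layout:
  a at 0 (size 2, align 2) → ends 2
  format at 2 (size 1, align 1) → ends 3
  pad 5 to align 8 for pitch
  pitch at 8 (size 104, align 8) → ends 112
  stride at 112 (size 4, align 4) → ends 116
  pad 4 to align 8 for d
  d at 120 (size 8, align 8) → ends 128
  layer at 128 (size 2, align 2) → ends 130
  g at 130 (size 2, align 2) → ends 132
  channels at 132 (size 2, align 2) → ends 134
  h at 134 (size 2, align 2) → ends 136
  mip_level at 136 (size 8, align 8) → ends 144
  total 144 bytes, alignment 8
packed(2) layout:
  a at 0 (size 2, align 2) → ends 2
  format at 2 (size 1, align 1) → ends 3
  pad 1 to align 2 for pitch
  pitch at 4 (size 104, align 2) → ends 108
  stride at 108 (size 4, align 2) → ends 112
  d at 112 (size 8, align 2) → ends 120
  layer at 120 (size 2, align 2) → ends 122
  g at 122 (size 2, align 2) → ends 124
  channels at 124 (size 2, align 2) → ends 126
  h at 126 (size 2, align 2) → ends 128
  mip_level at 128 (size 8, align 2) → ends 136
  total 136 bytes, alignment 2
144 − 136 = 8

8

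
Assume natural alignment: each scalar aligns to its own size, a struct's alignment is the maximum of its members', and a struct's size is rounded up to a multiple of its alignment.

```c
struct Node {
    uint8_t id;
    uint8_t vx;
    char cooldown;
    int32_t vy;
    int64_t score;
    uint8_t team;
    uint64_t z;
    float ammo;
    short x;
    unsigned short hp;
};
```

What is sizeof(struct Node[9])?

360

@0: id [1B, align 1] → 1
@1: vx [1B, align 1] → 2
@2: cooldown [1B, align 1] → 3
+1 pad (align 4)
@4: vy [4B, align 4] → 8
@8: score [8B, align 8] → 16
@16: team [1B, align 1] → 17
+7 pad (align 8)
@24: z [8B, align 8] → 32
@32: ammo [4B, align 4] → 36
@36: x [2B, align 2] → 38
@38: hp [2B, align 2] → 40
size 40, align 8
array of 9: 9 × 40 = 360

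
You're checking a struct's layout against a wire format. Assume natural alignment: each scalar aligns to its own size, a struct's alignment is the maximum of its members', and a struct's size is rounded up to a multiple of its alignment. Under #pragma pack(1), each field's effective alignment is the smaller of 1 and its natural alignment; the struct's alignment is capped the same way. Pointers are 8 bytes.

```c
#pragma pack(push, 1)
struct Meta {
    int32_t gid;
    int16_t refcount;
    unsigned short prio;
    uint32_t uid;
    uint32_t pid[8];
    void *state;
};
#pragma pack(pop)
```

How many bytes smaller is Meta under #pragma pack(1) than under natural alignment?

natural layout:
  0..4  gid  (4B, 4-aligned)
  4..6  refcount  (2B, 2-aligned)
  6..8  prio  (2B, 2-aligned)
  8..12  uid  (4B, 4-aligned)
  12..44  pid  (32B, 4-aligned)
  44..48  -- padding (4B)
  48..56  state  (8B, 8-aligned)
  sizeof = 56, alignof = 8
packed(1) layout:
  0..4  gid  (4B, 1-aligned)
  4..6  refcount  (2B, 1-aligned)
  6..8  prio  (2B, 1-aligned)
  8..12  uid  (4B, 1-aligned)
  12..44  pid  (32B, 1-aligned)
  44..52  state  (8B, 1-aligned)
  sizeof = 52, alignof = 1
56 − 52 = 4

4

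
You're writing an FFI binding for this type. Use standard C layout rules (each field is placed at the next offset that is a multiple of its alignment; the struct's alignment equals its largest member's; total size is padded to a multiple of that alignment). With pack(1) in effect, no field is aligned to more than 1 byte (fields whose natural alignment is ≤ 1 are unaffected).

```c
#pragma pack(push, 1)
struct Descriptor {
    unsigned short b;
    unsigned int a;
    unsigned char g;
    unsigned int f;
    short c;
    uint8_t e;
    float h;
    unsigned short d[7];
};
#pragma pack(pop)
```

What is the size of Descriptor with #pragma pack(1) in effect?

32

0..2  b  (2B, 1-aligned)
2..6  a  (4B, 1-aligned)
6..7  g  (1B, 1-aligned)
7..11  f  (4B, 1-aligned)
11..13  c  (2B, 1-aligned)
13..14  e  (1B, 1-aligned)
14..18  h  (4B, 1-aligned)
18..32  d  (14B, 1-aligned)
sizeof = 32, alignof = 1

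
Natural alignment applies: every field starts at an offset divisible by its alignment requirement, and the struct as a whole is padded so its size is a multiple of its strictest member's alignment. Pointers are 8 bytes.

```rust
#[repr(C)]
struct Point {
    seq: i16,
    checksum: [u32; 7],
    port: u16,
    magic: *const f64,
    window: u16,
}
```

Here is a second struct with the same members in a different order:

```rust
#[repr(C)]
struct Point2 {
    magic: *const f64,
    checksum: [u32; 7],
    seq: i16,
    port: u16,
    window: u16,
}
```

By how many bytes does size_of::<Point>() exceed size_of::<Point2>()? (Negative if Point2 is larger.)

@0: seq [2B, align 2] → 2
+2 pad (align 4)
@4: checksum [28B, align 4] → 32
@32: port [2B, align 2] → 34
+6 pad (align 8)
@40: magic [8B, align 8] → 48
@48: window [2B, align 2] → 50
+6 tail pad (align 8)
size 56, align 8
— Point2 —
@0: magic [8B, align 8] → 8
@8: checksum [28B, align 4] → 36
@36: seq [2B, align 2] → 38
@38: port [2B, align 2] → 40
@40: window [2B, align 2] → 42
+6 tail pad (align 8)
size 48, align 8
56 − 48 = 8

8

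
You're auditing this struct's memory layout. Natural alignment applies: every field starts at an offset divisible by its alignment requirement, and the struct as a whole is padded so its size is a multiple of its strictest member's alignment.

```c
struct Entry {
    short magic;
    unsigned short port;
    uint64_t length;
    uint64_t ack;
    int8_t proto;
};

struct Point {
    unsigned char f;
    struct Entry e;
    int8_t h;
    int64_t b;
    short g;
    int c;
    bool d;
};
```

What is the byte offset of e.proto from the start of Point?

32

Entry: @0: magic [2B, align 2] → 2; @2: port [2B, align 2] → 4; +4 pad (align 8); @8: length [8B, align 8] → 16; @16: ack [8B, align 8] → 24; @24: proto [1B, align 1] → 25; +7 tail pad (align 8); size 32, align 8
@0: f [1B, align 1] → 1
+7 pad (align 8)
@8: e [32B, align 8] → 40
within Entry: proto at 24
8 + 24 = 32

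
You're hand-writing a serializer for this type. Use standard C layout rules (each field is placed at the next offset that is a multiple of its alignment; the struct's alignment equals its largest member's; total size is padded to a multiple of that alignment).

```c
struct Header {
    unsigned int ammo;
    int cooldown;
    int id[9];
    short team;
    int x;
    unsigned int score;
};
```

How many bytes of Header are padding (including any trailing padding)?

ammo at 0 (size 4, align 4) → ends 4
cooldown at 4 (size 4, align 4) → ends 8
id at 8 (size 36, align 4) → ends 44
team at 44 (size 2, align 2) → ends 46
pad 2 to align 4 for x
x at 48 (size 4, align 4) → ends 52
score at 52 (size 4, align 4) → ends 56
total 56 bytes, alignment 4
data bytes 54, size 56 → padding 2

2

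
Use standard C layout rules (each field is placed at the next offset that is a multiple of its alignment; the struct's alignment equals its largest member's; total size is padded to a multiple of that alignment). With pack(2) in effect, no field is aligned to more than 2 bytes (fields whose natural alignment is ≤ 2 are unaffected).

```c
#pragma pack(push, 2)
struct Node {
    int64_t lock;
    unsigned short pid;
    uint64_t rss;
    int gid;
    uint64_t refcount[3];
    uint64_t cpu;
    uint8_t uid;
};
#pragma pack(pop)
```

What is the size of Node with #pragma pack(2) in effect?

56

@0: lock [8B, align 2] → 8
@8: pid [2B, align 2] → 10
@10: rss [8B, align 2] → 18
@18: gid [4B, align 2] → 22
@22: refcount [24B, align 2] → 46
@46: cpu [8B, align 2] → 54
@54: uid [1B, align 1] → 55
+1 tail pad (align 2)
size 56, align 2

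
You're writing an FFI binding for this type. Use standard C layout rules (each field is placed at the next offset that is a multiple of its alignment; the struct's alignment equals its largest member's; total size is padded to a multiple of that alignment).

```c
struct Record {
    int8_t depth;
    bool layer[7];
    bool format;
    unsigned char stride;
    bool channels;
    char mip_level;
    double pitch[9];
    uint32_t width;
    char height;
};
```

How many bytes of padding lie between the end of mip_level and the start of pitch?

4

0..1  depth  (1B, 1-aligned)
1..8  layer  (7B, 1-aligned)
8..9  format  (1B, 1-aligned)
9..10  stride  (1B, 1-aligned)
10..11  channels  (1B, 1-aligned)
11..12  mip_level  (1B, 1-aligned)
12..16  -- padding (4B)
16..88  pitch  (72B, 8-aligned)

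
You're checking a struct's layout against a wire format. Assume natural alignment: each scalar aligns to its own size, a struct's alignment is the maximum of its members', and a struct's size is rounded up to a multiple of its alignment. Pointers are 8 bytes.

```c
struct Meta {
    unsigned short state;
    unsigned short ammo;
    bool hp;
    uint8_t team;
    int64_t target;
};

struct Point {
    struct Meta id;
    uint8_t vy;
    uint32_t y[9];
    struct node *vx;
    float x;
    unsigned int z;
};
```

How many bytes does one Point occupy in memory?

72

Meta: @0: state [2B, align 2] → 2; @2: ammo [2B, align 2] → 4; @4: hp [1B, align 1] → 5; @5: team [1B, align 1] → 6; +2 pad (align 8); @8: target [8B, align 8] → 16; size 16, align 8
@0: id [16B, align 8] → 16
@16: vy [1B, align 1] → 17
+3 pad (align 4)
@20: y [36B, align 4] → 56
@56: vx [8B, align 8] → 64
@64: x [4B, align 4] → 68
@68: z [4B, align 4] → 72
size 72, align 8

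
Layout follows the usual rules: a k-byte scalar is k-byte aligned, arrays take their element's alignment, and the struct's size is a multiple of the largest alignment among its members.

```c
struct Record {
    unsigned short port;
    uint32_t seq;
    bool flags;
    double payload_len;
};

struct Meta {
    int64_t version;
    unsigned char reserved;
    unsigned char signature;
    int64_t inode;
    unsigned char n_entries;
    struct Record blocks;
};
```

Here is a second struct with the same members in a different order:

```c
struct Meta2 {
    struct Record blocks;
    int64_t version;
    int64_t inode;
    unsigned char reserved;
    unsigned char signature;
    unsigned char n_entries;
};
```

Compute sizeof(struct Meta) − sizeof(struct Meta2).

8

Record: port at 0 (size 2, align 2) → ends 2; pad 2 to align 4 for seq; seq at 4 (size 4, align 4) → ends 8; flags at 8 (size 1, align 1) → ends 9; pad 7 to align 8 for payload_len; payload_len at 16 (size 8, align 8) → ends 24; total 24 bytes, alignment 8
version at 0 (size 8, align 8) → ends 8
reserved at 8 (size 1, align 1) → ends 9
signature at 9 (size 1, align 1) → ends 10
pad 6 to align 8 for inode
inode at 16 (size 8, align 8) → ends 24
n_entries at 24 (size 1, align 1) → ends 25
pad 7 to align 8 for blocks
blocks at 32 (size 24, align 8) → ends 56
total 56 bytes, alignment 8
— Meta2 —
blocks at 0 (size 24, align 8) → ends 24
version at 24 (size 8, align 8) → ends 32
inode at 32 (size 8, align 8) → ends 40
reserved at 40 (size 1, align 1) → ends 41
signature at 41 (size 1, align 1) → ends 42
n_entries at 42 (size 1, align 1) → ends 43
tail pad 5 to reach multiple of 8
total 48 bytes, alignment 8
56 − 48 = 8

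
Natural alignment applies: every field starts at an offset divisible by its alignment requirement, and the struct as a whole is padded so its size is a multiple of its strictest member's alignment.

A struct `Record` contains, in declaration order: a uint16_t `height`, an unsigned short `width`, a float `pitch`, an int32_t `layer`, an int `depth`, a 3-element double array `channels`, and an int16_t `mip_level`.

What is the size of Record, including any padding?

48 bytes

height at 0 (size 2, align 2) → ends 2
width at 2 (size 2, align 2) → ends 4
pitch at 4 (size 4, align 4) → ends 8
layer at 8 (size 4, align 4) → ends 12
depth at 12 (size 4, align 4) → ends 16
channels at 16 (size 24, align 8) → ends 40
mip_level at 40 (size 2, align 2) → ends 42
tail pad 6 to reach multiple of 8
total 48 bytes, alignment 8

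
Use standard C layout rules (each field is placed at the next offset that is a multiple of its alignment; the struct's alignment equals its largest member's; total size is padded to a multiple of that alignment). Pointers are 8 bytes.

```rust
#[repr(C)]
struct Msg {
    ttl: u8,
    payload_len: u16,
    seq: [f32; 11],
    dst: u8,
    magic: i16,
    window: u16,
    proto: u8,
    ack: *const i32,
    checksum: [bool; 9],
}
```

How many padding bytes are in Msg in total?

ttl at 0 (size 1, align 1) → ends 1
pad 1 to align 2 for payload_len
payload_len at 2 (size 2, align 2) → ends 4
seq at 4 (size 44, align 4) → ends 48
dst at 48 (size 1, align 1) → ends 49
pad 1 to align 2 for magic
magic at 50 (size 2, align 2) → ends 52
window at 52 (size 2, align 2) → ends 54
proto at 54 (size 1, align 1) → ends 55
pad 1 to align 8 for ack
ack at 56 (size 8, align 8) → ends 64
checksum at 64 (size 9, align 1) → ends 73
tail pad 7 to reach multiple of 8
total 80 bytes, alignment 8
data bytes 70, size 80 → padding 10

10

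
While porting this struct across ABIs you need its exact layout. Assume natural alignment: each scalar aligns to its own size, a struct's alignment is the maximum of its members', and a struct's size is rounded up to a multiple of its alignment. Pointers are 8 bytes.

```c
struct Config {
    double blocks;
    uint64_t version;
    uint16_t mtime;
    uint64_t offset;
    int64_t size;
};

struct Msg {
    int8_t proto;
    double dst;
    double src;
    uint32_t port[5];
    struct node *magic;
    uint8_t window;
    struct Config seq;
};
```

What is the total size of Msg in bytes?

104 bytes

Config: blocks at 0 (size 8, align 8) → ends 8; version at 8 (size 8, align 8) → ends 16; mtime at 16 (size 2, align 2) → ends 18; pad 6 to align 8 for offset; offset at 24 (size 8, align 8) → ends 32; size at 32 (size 8, align 8) → ends 40; total 40 bytes, alignment 8
proto at 0 (size 1, align 1) → ends 1
pad 7 to align 8 for dst
dst at 8 (size 8, align 8) → ends 16
src at 16 (size 8, align 8) → ends 24
port at 24 (size 20, align 4) → ends 44
pad 4 to align 8 for magic
magic at 48 (size 8, align 8) → ends 56
window at 56 (size 1, align 1) → ends 57
pad 7 to align 8 for seq
seq at 64 (size 40, align 8) → ends 104
total 104 bytes, alignment 8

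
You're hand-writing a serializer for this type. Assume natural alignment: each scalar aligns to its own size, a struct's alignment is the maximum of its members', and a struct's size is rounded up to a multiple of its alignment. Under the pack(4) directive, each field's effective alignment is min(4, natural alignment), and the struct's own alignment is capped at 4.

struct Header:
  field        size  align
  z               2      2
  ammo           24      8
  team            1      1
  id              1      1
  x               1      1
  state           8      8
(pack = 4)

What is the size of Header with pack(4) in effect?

z at 0 (size 2, align 2) → ends 2
pad 2 to align 4 for ammo
ammo at 4 (size 24, align 4) → ends 28
team at 28 (size 1, align 1) → ends 29
id at 29 (size 1, align 1) → ends 30
x at 30 (size 1, align 1) → ends 31
pad 1 to align 4 for state
state at 32 (size 8, align 4) → ends 40
total 40 bytes, alignment 4

40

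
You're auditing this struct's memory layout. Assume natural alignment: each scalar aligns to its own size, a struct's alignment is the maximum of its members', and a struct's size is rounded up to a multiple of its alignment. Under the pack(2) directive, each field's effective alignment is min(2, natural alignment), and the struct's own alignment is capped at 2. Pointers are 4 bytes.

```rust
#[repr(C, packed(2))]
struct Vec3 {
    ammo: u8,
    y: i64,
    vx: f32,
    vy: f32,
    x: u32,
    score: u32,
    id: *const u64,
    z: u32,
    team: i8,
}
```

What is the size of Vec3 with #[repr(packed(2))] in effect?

0..1  ammo  (1B, 1-aligned)
1..2  -- padding (1B)
2..10  y  (8B, 2-aligned)
10..14  vx  (4B, 2-aligned)
14..18  vy  (4B, 2-aligned)
18..22  x  (4B, 2-aligned)
22..26  score  (4B, 2-aligned)
26..30  id  (4B, 2-aligned)
30..34  z  (4B, 2-aligned)
34..35  team  (1B, 1-aligned)
35..36  -- tail padding (1B)
sizeof = 36, alignof = 2

36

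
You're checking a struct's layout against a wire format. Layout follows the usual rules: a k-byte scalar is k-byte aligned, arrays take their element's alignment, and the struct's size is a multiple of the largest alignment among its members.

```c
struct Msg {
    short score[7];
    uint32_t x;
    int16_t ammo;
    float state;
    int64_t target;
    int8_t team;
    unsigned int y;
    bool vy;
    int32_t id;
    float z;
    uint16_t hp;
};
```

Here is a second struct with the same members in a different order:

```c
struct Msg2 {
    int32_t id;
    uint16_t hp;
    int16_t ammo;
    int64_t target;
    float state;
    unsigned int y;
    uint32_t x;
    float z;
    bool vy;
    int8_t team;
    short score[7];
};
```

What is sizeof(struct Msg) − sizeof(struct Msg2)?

@0: score [14B, align 2] → 14
+2 pad (align 4)
@16: x [4B, align 4] → 20
@20: ammo [2B, align 2] → 22
+2 pad (align 4)
@24: state [4B, align 4] → 28
+4 pad (align 8)
@32: target [8B, align 8] → 40
@40: team [1B, align 1] → 41
+3 pad (align 4)
@44: y [4B, align 4] → 48
@48: vy [1B, align 1] → 49
+3 pad (align 4)
@52: id [4B, align 4] → 56
@56: z [4B, align 4] → 60
@60: hp [2B, align 2] → 62
+2 tail pad (align 8)
size 64, align 8
— Msg2 —
@0: id [4B, align 4] → 4
@4: hp [2B, align 2] → 6
@6: ammo [2B, align 2] → 8
@8: target [8B, align 8] → 16
@16: state [4B, align 4] → 20
@20: y [4B, align 4] → 24
@24: x [4B, align 4] → 28
@28: z [4B, align 4] → 32
@32: vy [1B, align 1] → 33
@33: team [1B, align 1] → 34
@34: score [14B, align 2] → 48
size 48, align 8
64 − 48 = 16

16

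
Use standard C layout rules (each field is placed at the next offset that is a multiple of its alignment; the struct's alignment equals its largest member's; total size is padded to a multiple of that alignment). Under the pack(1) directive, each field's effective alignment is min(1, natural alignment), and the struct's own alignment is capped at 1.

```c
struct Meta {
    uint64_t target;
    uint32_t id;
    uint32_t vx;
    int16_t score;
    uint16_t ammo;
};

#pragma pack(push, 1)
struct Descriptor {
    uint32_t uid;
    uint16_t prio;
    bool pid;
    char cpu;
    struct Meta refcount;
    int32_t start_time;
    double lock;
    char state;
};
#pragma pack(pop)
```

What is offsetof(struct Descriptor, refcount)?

8

Meta: 0..8  target  (8B, 8-aligned); 8..12  id  (4B, 4-aligned); 12..16  vx  (4B, 4-aligned); 16..18  score  (2B, 2-aligned); 18..20  ammo  (2B, 2-aligned); 20..24  -- tail padding (4B); sizeof = 24, alignof = 8
0..4  uid  (4B, 1-aligned)
4..6  prio  (2B, 1-aligned)
6..7  pid  (1B, 1-aligned)
7..8  cpu  (1B, 1-aligned)
8..32  refcount  (24B, 1-aligned)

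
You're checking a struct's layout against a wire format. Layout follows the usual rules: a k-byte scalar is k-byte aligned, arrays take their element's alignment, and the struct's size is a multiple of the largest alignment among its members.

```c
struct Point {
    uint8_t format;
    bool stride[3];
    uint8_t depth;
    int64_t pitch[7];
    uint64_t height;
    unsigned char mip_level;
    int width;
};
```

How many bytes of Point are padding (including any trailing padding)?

@0: format [1B, align 1] → 1
@1: stride [3B, align 1] → 4
@4: depth [1B, align 1] → 5
+3 pad (align 8)
@8: pitch [56B, align 8] → 64
@64: height [8B, align 8] → 72
@72: mip_level [1B, align 1] → 73
+3 pad (align 4)
@76: width [4B, align 4] → 80
size 80, align 8
data bytes 74, size 80 → padding 6

6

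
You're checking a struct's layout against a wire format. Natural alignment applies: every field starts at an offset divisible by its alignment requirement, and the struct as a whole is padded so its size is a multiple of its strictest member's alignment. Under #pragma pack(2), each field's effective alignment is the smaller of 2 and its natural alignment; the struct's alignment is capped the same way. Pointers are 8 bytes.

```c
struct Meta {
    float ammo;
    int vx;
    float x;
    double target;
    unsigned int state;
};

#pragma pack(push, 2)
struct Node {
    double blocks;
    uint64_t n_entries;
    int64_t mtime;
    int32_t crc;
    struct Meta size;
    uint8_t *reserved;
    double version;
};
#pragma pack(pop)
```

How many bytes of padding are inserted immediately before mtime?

0

Meta: @0: ammo [4B, align 4] → 4; @4: vx [4B, align 4] → 8; @8: x [4B, align 4] → 12; +4 pad (align 8); @16: target [8B, align 8] → 24; @24: state [4B, align 4] → 28; +4 tail pad (align 8); size 32, align 8
@0: blocks [8B, align 2] → 8
@8: n_entries [8B, align 2] → 16
@16: mtime [8B, align 2] → 24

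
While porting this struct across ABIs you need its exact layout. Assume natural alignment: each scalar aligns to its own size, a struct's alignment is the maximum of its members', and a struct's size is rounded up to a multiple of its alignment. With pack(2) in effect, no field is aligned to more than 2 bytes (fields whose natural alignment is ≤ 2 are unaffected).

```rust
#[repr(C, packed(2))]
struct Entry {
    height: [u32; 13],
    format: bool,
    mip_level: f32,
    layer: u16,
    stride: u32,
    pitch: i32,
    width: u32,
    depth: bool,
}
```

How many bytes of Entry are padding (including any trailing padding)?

2

height at 0 (size 52, align 2) → ends 52
format at 52 (size 1, align 1) → ends 53
pad 1 to align 2 for mip_level
mip_level at 54 (size 4, align 2) → ends 58
layer at 58 (size 2, align 2) → ends 60
stride at 60 (size 4, align 2) → ends 64
pitch at 64 (size 4, align 2) → ends 68
width at 68 (size 4, align 2) → ends 72
depth at 72 (size 1, align 1) → ends 73
tail pad 1 to reach multiple of 2
total 74 bytes, alignment 2
data bytes 72, size 74 → padding 2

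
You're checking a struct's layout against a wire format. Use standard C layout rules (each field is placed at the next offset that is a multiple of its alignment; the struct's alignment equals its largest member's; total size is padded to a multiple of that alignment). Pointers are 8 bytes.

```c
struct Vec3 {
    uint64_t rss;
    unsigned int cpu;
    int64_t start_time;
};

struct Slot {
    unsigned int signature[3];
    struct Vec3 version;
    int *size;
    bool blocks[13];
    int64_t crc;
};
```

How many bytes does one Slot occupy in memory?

72 bytes

Vec3: @0: rss [8B, align 8] → 8; @8: cpu [4B, align 4] → 12; +4 pad (align 8); @16: start_time [8B, align 8] → 24; size 24, align 8
@0: signature [12B, align 4] → 12
+4 pad (align 8)
@16: version [24B, align 8] → 40
@40: size [8B, align 8] → 48
@48: blocks [13B, align 1] → 61
+3 pad (align 8)
@64: crc [8B, align 8] → 72
size 72, align 8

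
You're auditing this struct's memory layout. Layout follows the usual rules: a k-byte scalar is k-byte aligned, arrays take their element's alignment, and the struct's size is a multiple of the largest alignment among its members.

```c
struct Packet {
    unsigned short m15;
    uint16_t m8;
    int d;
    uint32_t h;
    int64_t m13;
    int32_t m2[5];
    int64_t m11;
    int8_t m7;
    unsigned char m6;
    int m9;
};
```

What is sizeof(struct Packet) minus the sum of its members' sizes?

10

0..2  m15  (2B, 2-aligned)
2..4  m8  (2B, 2-aligned)
4..8  d  (4B, 4-aligned)
8..12  h  (4B, 4-aligned)
12..16  -- padding (4B)
16..24  m13  (8B, 8-aligned)
24..44  m2  (20B, 4-aligned)
44..48  -- padding (4B)
48..56  m11  (8B, 8-aligned)
56..57  m7  (1B, 1-aligned)
57..58  m6  (1B, 1-aligned)
58..60  -- padding (2B)
60..64  m9  (4B, 4-aligned)
sizeof = 64, alignof = 8
data bytes 54, size 64 → padding 10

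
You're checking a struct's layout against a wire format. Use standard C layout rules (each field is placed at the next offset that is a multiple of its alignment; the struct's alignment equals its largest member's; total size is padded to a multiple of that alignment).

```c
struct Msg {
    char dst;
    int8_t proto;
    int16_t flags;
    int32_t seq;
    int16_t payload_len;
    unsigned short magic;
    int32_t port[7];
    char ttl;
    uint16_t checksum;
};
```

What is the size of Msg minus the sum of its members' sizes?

@0: dst [1B, align 1] → 1
@1: proto [1B, align 1] → 2
@2: flags [2B, align 2] → 4
@4: seq [4B, align 4] → 8
@8: payload_len [2B, align 2] → 10
@10: magic [2B, align 2] → 12
@12: port [28B, align 4] → 40
@40: ttl [1B, align 1] → 41
+1 pad (align 2)
@42: checksum [2B, align 2] → 44
size 44, align 4
data bytes 43, size 44 → padding 1

1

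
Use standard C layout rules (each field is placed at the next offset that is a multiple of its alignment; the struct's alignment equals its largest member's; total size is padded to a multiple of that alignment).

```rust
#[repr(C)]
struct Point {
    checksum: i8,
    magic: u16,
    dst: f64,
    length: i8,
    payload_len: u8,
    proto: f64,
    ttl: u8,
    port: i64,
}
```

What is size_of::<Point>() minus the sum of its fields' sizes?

checksum at 0 (size 1, align 1) → ends 1
pad 1 to align 2 for magic
magic at 2 (size 2, align 2) → ends 4
pad 4 to align 8 for dst
dst at 8 (size 8, align 8) → ends 16
length at 16 (size 1, align 1) → ends 17
payload_len at 17 (size 1, align 1) → ends 18
pad 6 to align 8 for proto
proto at 24 (size 8, align 8) → ends 32
ttl at 32 (size 1, align 1) → ends 33
pad 7 to align 8 for port
port at 40 (size 8, align 8) → ends 48
total 48 bytes, alignment 8
data bytes 30, size 48 → padding 18

18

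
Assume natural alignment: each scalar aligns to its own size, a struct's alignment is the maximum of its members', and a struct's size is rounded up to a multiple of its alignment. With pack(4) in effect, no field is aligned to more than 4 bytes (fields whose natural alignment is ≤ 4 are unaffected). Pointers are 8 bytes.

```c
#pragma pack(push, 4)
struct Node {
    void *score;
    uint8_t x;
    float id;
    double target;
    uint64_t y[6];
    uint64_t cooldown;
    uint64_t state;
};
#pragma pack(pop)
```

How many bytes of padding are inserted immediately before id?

@0: score [8B, align 4] → 8
@8: x [1B, align 1] → 9
+3 pad (align 4)
@12: id [4B, align 4] → 16

3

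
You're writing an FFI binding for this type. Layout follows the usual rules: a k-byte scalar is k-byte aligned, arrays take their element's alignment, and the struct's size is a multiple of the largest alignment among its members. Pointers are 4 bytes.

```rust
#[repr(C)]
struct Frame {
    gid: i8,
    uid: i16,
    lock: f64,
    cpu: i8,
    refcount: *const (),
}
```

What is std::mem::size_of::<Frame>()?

gid at 0 (size 1, align 1) → ends 1
pad 1 to align 2 for uid
uid at 2 (size 2, align 2) → ends 4
pad 4 to align 8 for lock
lock at 8 (size 8, align 8) → ends 16
cpu at 16 (size 1, align 1) → ends 17
pad 3 to align 4 for refcount
refcount at 20 (size 4, align 4) → ends 24
total 24 bytes, alignment 8

24 bytes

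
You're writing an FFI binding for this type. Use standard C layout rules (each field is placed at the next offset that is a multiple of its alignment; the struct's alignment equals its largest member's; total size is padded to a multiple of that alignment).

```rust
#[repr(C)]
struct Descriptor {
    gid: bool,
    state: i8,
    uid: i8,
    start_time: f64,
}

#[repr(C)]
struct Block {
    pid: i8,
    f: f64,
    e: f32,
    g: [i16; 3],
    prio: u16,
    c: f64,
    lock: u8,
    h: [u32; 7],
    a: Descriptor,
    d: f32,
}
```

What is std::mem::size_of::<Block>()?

96

Descriptor: 0..1  gid  (1B, 1-aligned); 1..2  state  (1B, 1-aligned); 2..3  uid  (1B, 1-aligned); 3..8  -- padding (5B); 8..16  start_time  (8B, 8-aligned); sizeof = 16, alignof = 8
0..1  pid  (1B, 1-aligned)
1..8  -- padding (7B)
8..16  f  (8B, 8-aligned)
16..20  e  (4B, 4-aligned)
20..26  g  (6B, 2-aligned)
26..28  prio  (2B, 2-aligned)
28..32  -- padding (4B)
32..40  c  (8B, 8-aligned)
40..41  lock  (1B, 1-aligned)
41..44  -- padding (3B)
44..72  h  (28B, 4-aligned)
72..88  a  (16B, 8-aligned)
88..92  d  (4B, 4-aligned)
92..96  -- tail padding (4B)
sizeof = 96, alignof = 8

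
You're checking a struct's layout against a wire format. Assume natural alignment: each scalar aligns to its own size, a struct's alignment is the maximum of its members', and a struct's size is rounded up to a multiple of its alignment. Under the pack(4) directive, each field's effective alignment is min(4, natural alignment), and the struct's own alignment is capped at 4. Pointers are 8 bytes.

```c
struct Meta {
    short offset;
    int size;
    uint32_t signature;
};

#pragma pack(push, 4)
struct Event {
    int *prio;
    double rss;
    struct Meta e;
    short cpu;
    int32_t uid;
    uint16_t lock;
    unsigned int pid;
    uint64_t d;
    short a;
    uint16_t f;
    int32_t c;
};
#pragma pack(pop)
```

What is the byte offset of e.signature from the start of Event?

Meta: @0: offset [2B, align 2] → 2; +2 pad (align 4); @4: size [4B, align 4] → 8; @8: signature [4B, align 4] → 12; size 12, align 4
@0: prio [8B, align 4] → 8
@8: rss [8B, align 4] → 16
@16: e [12B, align 4] → 28
within Meta: signature at 8
16 + 8 = 24

24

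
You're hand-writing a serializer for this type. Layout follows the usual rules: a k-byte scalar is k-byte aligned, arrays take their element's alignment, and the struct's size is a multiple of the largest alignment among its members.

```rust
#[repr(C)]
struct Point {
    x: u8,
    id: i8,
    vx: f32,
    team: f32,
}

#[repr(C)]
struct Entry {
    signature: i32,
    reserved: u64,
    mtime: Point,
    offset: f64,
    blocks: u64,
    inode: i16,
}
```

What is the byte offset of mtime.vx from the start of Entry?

Point: x at 0 (size 1, align 1) → ends 1; id at 1 (size 1, align 1) → ends 2; pad 2 to align 4 for vx; vx at 4 (size 4, align 4) → ends 8; team at 8 (size 4, align 4) → ends 12; total 12 bytes, alignment 4
signature at 0 (size 4, align 4) → ends 4
pad 4 to align 8 for reserved
reserved at 8 (size 8, align 8) → ends 16
mtime at 16 (size 12, align 4) → ends 28
within Point: vx at 4
16 + 4 = 20

20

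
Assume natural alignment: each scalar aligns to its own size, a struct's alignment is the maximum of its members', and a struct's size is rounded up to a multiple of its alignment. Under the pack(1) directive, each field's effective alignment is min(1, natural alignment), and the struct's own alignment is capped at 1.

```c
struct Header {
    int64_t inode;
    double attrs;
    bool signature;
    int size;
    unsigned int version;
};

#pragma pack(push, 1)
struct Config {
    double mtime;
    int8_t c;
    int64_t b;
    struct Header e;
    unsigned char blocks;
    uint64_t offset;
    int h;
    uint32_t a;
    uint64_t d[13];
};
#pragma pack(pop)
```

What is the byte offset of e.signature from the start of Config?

Header: @0: inode [8B, align 8] → 8; @8: attrs [8B, align 8] → 16; @16: signature [1B, align 1] → 17; +3 pad (align 4); @20: size [4B, align 4] → 24; @24: version [4B, align 4] → 28; +4 tail pad (align 8); size 32, align 8
@0: mtime [8B, align 1] → 8
@8: c [1B, align 1] → 9
@9: b [8B, align 1] → 17
@17: e [32B, align 1] → 49
within Header: signature at 16
17 + 16 = 33

33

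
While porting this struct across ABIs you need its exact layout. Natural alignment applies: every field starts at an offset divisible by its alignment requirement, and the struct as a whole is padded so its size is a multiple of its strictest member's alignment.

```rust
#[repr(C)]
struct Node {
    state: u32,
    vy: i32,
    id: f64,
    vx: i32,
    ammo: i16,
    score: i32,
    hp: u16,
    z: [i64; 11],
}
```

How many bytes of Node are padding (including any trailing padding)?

4

0..4  state  (4B, 4-aligned)
4..8  vy  (4B, 4-aligned)
8..16  id  (8B, 8-aligned)
16..20  vx  (4B, 4-aligned)
20..22  ammo  (2B, 2-aligned)
22..24  -- padding (2B)
24..28  score  (4B, 4-aligned)
28..30  hp  (2B, 2-aligned)
30..32  -- padding (2B)
32..120  z  (88B, 8-aligned)
sizeof = 120, alignof = 8
data bytes 116, size 120 → padding 4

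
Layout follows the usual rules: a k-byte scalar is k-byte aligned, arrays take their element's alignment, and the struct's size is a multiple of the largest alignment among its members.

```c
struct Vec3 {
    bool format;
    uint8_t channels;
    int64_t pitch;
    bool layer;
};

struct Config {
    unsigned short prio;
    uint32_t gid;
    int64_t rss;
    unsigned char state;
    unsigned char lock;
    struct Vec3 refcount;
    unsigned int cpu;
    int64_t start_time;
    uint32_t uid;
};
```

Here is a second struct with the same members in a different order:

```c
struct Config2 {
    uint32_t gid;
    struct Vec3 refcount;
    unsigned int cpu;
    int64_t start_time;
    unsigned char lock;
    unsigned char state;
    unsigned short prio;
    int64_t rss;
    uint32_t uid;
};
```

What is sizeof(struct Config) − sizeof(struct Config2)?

Vec3: @0: format [1B, align 1] → 1; @1: channels [1B, align 1] → 2; +6 pad (align 8); @8: pitch [8B, align 8] → 16; @16: layer [1B, align 1] → 17; +7 tail pad (align 8); size 24, align 8
@0: prio [2B, align 2] → 2
+2 pad (align 4)
@4: gid [4B, align 4] → 8
@8: rss [8B, align 8] → 16
@16: state [1B, align 1] → 17
@17: lock [1B, align 1] → 18
+6 pad (align 8)
@24: refcount [24B, align 8] → 48
@48: cpu [4B, align 4] → 52
+4 pad (align 8)
@56: start_time [8B, align 8] → 64
@64: uid [4B, align 4] → 68
+4 tail pad (align 8)
size 72, align 8
— Config2 —
@0: gid [4B, align 4] → 4
+4 pad (align 8)
@8: refcount [24B, align 8] → 32
@32: cpu [4B, align 4] → 36
+4 pad (align 8)
@40: start_time [8B, align 8] → 48
@48: lock [1B, align 1] → 49
@49: state [1B, align 1] → 50
@50: prio [2B, align 2] → 52
+4 pad (align 8)
@56: rss [8B, align 8] → 64
@64: uid [4B, align 4] → 68
+4 tail pad (align 8)
size 72, align 8
72 − 72 = 0

0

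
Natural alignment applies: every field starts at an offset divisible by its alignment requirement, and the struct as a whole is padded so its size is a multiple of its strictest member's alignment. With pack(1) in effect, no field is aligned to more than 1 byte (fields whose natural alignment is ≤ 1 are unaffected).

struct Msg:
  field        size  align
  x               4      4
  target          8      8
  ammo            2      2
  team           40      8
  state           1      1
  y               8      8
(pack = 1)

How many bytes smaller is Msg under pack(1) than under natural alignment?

17

natural layout:
  x at 0 (size 4, align 4) → ends 4
  pad 4 to align 8 for target
  target at 8 (size 8, align 8) → ends 16
  ammo at 16 (size 2, align 2) → ends 18
  pad 6 to align 8 for team
  team at 24 (size 40, align 8) → ends 64
  state at 64 (size 1, align 1) → ends 65
  pad 7 to align 8 for y
  y at 72 (size 8, align 8) → ends 80
  total 80 bytes, alignment 8
packed(1) layout:
  x at 0 (size 4, align 1) → ends 4
  target at 4 (size 8, align 1) → ends 12
  ammo at 12 (size 2, align 1) → ends 14
  team at 14 (size 40, align 1) → ends 54
  state at 54 (size 1, align 1) → ends 55
  y at 55 (size 8, align 1) → ends 63
  total 63 bytes, alignment 1
80 − 63 = 17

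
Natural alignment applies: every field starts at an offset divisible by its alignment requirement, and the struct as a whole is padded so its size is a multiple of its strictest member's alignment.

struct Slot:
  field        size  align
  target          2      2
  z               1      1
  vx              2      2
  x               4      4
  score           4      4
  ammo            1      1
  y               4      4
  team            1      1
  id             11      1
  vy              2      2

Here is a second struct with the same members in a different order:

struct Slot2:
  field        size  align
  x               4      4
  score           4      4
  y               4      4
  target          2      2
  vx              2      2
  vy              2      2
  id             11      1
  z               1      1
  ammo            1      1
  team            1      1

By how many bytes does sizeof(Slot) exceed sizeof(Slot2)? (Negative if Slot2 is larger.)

@0: target [2B, align 2] → 2
@2: z [1B, align 1] → 3
+1 pad (align 2)
@4: vx [2B, align 2] → 6
+2 pad (align 4)
@8: x [4B, align 4] → 12
@12: score [4B, align 4] → 16
@16: ammo [1B, align 1] → 17
+3 pad (align 4)
@20: y [4B, align 4] → 24
@24: team [1B, align 1] → 25
@25: id [11B, align 1] → 36
@36: vy [2B, align 2] → 38
+2 tail pad (align 4)
size 40, align 4
— Slot2 —
@0: x [4B, align 4] → 4
@4: score [4B, align 4] → 8
@8: y [4B, align 4] → 12
@12: target [2B, align 2] → 14
@14: vx [2B, align 2] → 16
@16: vy [2B, align 2] → 18
@18: id [11B, align 1] → 29
@29: z [1B, align 1] → 30
@30: ammo [1B, align 1] → 31
@31: team [1B, align 1] → 32
size 32, align 4
40 − 32 = 8

8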